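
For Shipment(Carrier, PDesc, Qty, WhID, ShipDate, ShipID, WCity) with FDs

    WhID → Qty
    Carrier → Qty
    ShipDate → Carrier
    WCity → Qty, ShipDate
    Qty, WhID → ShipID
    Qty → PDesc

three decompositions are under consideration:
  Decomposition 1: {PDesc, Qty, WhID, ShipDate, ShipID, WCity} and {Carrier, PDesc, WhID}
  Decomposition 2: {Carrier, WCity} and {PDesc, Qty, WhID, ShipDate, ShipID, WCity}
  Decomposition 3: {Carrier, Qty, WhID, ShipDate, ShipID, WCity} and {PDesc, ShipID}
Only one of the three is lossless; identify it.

Decomposition 2

Decomposition 1: common = {PDesc, WhID}, closure = {PDesc, Qty, WhID, ShipID} → lossy.
Decomposition 2: common = {WCity}, closure = {Carrier, PDesc, Qty, ShipDate, WCity} → lossless.
Decomposition 3: common = {ShipID}, closure = {ShipID} → lossy.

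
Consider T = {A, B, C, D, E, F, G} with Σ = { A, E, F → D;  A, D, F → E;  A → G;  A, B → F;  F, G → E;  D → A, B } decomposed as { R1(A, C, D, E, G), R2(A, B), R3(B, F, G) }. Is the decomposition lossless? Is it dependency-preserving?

lossy and not dependency-preserving

Lossless test (chase): Rows 1 and 2 agree on A; apply A→G and equate their G entries. No row becomes fully distinguished — the join is lossy.
Dependency preservation: the restricted closure of {A, E, F} across the fragments never reaches {D}, so A, E, F → D cannot be enforced without a join — not preserved.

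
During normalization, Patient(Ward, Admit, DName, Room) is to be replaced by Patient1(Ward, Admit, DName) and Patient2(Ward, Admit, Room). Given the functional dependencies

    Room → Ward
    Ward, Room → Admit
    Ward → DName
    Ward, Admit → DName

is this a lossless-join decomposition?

Common attributes: Patient1 ∩ Patient2 = {Ward, Admit}.
Closure of {Ward, Admit}: Ward → DName applies, adding DName. So (Ward, Admit)⁺ = {Ward, Admit, DName}.
This closure contains every attribute of Patient1, so Patient1 ∩ Patient2 → Patient1. The join is lossless.

Yes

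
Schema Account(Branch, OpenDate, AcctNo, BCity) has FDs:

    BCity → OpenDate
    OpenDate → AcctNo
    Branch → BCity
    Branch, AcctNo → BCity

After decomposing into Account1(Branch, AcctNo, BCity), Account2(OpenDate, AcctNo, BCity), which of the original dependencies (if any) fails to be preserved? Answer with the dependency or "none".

none

BCity → OpenDate lies within Account2.
OpenDate → AcctNo lies within Account2.
Branch → BCity lies within Account1.
Branch, AcctNo → BCity lies within Account1.
Every dependency is enforceable on the fragments, so the decomposition is dependency-preserving.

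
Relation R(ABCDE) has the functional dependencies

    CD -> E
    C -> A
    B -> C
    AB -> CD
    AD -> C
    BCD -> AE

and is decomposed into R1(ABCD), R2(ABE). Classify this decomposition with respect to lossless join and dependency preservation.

Lossless test: (AB)⁺ = {ABCDE}, which contains all of one fragment — lossless.
Dependency preservation: the restricted closure of {CD} across the fragments never reaches {E}, so CD → E cannot be enforced without a join — not preserved.

lossless but not dependency-preserving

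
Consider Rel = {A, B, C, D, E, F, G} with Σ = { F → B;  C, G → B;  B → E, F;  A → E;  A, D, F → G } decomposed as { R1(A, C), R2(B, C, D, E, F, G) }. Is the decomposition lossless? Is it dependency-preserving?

Lossless test: (C)⁺ = {C}, which is a superkey of neither fragment — lossy.
Dependency preservation: the restricted closure of {A} across the fragments never reaches {E}, so A → E cannot be enforced without a join — not preserved.

lossy and not dependency-preserving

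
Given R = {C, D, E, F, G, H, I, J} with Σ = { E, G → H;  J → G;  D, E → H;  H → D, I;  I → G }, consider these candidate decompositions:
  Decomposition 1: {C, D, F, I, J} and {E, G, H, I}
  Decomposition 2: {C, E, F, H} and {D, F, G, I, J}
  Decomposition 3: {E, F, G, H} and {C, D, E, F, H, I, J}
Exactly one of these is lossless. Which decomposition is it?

Decomposition 3

Decomposition 1: common = {I}, closure = {G, I} → lossy.
Decomposition 2: common = {F}, closure = {F} → lossy.
Decomposition 3: common = {E, F, H}, closure = {D, E, F, G, H, I} → lossless.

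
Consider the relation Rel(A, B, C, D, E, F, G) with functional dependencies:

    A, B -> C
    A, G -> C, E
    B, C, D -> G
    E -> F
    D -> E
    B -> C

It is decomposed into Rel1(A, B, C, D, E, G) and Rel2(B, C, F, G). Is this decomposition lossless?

Common attributes: Rel1 ∩ Rel2 = {B, C, G}.
No dependency enlarges {B, C, G}, so (B, C, G)⁺ = {B, C, G}.
The closure contains neither all of Rel1 = {A, B, C, D, E, G} nor all of Rel2 = {B, C, F, G}, so the common attributes are not a superkey of either fragment. The join is lossy.

No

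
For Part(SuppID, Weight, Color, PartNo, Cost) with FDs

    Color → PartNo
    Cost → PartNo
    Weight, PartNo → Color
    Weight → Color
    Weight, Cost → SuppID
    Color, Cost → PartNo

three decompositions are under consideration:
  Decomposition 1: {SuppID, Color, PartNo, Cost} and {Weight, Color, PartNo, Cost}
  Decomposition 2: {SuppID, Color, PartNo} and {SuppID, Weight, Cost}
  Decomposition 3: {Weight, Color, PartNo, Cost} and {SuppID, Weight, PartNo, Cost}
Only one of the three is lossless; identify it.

Decomposition 1: common = {Color, PartNo, Cost}, closure = {Color, PartNo, Cost} → lossy.
Decomposition 2: common = {SuppID}, closure = {SuppID} → lossy.
Decomposition 3: common = {Weight, PartNo, Cost}, closure = {SuppID, Weight, Color, PartNo, Cost} → lossless.

Decomposition 3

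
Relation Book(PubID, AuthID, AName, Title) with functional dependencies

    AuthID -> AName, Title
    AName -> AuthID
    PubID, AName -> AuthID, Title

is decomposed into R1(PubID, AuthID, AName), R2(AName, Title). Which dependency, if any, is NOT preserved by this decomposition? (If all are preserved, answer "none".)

AuthID → AName, Title: restricted closure across fragments reaches AName, Title.
AName → AuthID lies within R1.
PubID, AName → AuthID, Title: restricted closure across fragments reaches AuthID, Title.
Every dependency is enforceable on the fragments, so the decomposition is dependency-preserving.

none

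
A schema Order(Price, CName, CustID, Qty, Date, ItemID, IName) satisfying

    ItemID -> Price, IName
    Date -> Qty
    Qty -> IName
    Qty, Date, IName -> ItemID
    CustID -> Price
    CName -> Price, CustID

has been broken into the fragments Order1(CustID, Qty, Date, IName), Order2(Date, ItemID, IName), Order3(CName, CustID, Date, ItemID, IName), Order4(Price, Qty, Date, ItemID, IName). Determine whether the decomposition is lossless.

Chase test. Columns are Price, CName, CustID, Qty, Date, ItemID, IName; row i has aⱼ where attribute j ∈ Orderi, else bᵢⱼ.
Initial tableau (one row per fragment):
  row 1: b11 b12 a3 a4 a5 b16 a7
  row 2: b21 b22 b23 b24 a5 a6 a7
  row 3: b31 a2 a3 b34 a5 a6 a7
  row 4: a1 b42 b43 a4 a5 a6 a7
Rows 2 and 3 agree on ItemID; apply ItemID→Price, IName and equate their Price, IName entries.
Rows 2 and 4 agree on ItemID; apply ItemID→Price, IName and equate their Price, IName entries.
Rows 1 and 2 agree on Date; apply Date→Qty and equate their Qty entries.
Rows 1 and 3 agree on Date; apply Date→Qty and equate their Qty entries.
Rows 1 and 2 agree on Qty, Date, IName; apply Qty, Date, IName→ItemID and equate their ItemID entries.
Rows 1 and 3 agree on CustID; apply CustID→Price and equate their Price entries.
Row 3 is now all distinguished symbols — the join is lossless.

Yes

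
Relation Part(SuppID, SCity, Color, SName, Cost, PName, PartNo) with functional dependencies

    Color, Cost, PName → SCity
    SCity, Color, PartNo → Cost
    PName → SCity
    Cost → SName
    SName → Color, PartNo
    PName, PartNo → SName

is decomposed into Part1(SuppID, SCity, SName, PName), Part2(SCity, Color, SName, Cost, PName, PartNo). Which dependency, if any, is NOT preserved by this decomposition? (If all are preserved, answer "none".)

none

Color, Cost, PName → SCity lies within Part2.
SCity, Color, PartNo → Cost lies within Part2.
PName → SCity lies within Part1.
Cost → SName lies within Part2.
SName → Color, PartNo lies within Part2.
PName, PartNo → SName lies within Part2.
Every dependency is enforceable on the fragments, so the decomposition is dependency-preserving.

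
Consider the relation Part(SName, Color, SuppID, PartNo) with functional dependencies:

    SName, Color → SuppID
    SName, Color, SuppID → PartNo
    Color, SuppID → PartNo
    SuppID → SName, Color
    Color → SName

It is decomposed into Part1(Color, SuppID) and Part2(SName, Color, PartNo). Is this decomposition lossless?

Yes

Common attributes: Part1 ∩ Part2 = {Color}.
Closure of {Color}: Color → SName applies, adding SName; SName, Color → SuppID applies, adding SuppID; SName, Color, SuppID → PartNo applies, adding PartNo. So (Color)⁺ = {SName, Color, SuppID, PartNo}.
This closure contains every attribute of Part1, so Part1 ∩ Part2 → Part1. The join is lossless.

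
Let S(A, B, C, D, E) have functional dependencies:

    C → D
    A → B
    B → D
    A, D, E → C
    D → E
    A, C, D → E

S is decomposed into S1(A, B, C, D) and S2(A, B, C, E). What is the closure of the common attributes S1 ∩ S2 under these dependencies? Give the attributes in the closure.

S1 ∩ S2 = {A, B, C}.
C → D applies, adding D
D → E applies, adding E
Closure: {A, B, C, D, E}.

A, B, C, D, E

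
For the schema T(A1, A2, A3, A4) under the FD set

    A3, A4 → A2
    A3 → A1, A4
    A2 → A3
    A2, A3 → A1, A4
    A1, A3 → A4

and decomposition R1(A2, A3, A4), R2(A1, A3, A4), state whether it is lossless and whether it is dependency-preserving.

lossless and dependency-preserving

Lossless test: (A3, A4)⁺ = {A1, A2, A3, A4}, which contains all of one fragment — lossless.
Dependency preservation: A2, A3 → A1, A4 is not contained in any single fragment, but the restricted closure of its left-hand side across the fragments still reaches the right-hand side; the remaining FDs each lie inside some fragment. All dependencies are preserved.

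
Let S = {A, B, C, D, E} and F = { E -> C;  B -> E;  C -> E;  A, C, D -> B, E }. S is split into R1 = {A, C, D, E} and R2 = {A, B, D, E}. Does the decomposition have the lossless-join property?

Common attributes: R1 ∩ R2 = {A, D, E}.
Closure of {A, D, E}: E → C applies, adding C; A, C, D → B, E applies, adding B. So (A, D, E)⁺ = {A, B, C, D, E}.
This closure contains every attribute of R1, so R1 ∩ R2 → R1. The join is lossless.

Yes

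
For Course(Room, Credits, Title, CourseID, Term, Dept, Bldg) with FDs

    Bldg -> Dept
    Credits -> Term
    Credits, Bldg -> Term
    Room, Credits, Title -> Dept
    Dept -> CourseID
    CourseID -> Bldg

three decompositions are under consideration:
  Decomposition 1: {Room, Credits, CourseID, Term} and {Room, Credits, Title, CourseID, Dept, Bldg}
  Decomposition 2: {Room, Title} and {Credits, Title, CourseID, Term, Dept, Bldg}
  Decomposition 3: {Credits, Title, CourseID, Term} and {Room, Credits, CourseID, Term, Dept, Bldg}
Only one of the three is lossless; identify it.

Decomposition 1

Decomposition 1: common = {Room, Credits, CourseID}, closure = {Room, Credits, CourseID, Term, Dept, Bldg} → lossless.
Decomposition 2: common = {Title}, closure = {Title} → lossy.
Decomposition 3: common = {Credits, CourseID, Term}, closure = {Credits, CourseID, Term, Dept, Bldg} → lossy.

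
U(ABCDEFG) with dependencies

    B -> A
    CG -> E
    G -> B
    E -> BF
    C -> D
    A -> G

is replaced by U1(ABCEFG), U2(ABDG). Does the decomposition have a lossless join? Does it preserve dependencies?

lossy and not dependency-preserving

Lossless test: (ABG)⁺ = {ABG}, which is a superkey of neither fragment — lossy.
Dependency preservation: the restricted closure of {C} across the fragments never reaches {D}, so C → D cannot be enforced without a join — not preserved.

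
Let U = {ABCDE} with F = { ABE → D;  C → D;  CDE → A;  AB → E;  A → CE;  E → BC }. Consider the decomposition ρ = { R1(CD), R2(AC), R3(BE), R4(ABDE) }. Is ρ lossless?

Chase test. Columns are ABCDE; row i has aⱼ where attribute j ∈ Ri, else bᵢⱼ.
Initial tableau (one row per fragment):
  row 1: b11 b12 a3 a4 b15
  row 2: a1 b22 a3 b24 b25
  row 3: b31 a2 b33 b34 a5
  row 4: a1 a2 b43 a4 a5
Rows 1 and 2 agree on C; apply C→D and equate their D entries.
Rows 2 and 4 agree on A; apply A→CE and equate their CE entries.
Rows 2 and 3 agree on E; apply E→BC and equate their BC entries.
Rows 1 and 3 agree on C; apply C→D and equate their D entries.
Rows 2 and 3 agree on CDE; apply CDE→A and equate their A entries.
Row 2 is now all distinguished symbols — the join is lossless.

Yes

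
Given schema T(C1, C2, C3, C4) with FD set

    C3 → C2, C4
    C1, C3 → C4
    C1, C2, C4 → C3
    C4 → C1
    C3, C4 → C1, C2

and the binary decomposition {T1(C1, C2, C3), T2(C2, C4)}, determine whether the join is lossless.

Common attributes: T1 ∩ T2 = {C2}.
No dependency enlarges {C2}, so (C2)⁺ = {C2}.
The closure contains neither all of T1 = {C1, C2, C3} nor all of T2 = {C2, C4}, so the common attributes are not a superkey of either fragment. The join is lossy.

No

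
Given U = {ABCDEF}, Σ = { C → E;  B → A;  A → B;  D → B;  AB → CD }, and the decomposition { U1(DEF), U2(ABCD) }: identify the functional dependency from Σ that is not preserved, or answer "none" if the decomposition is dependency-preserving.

Check C → E: no single fragment contains all of {CE}, and the restricted closure of {C} across the fragments never reaches {E}.
B → A is preserved.
A → B is preserved.
D → B is preserved.
AB → CD is preserved.

C → E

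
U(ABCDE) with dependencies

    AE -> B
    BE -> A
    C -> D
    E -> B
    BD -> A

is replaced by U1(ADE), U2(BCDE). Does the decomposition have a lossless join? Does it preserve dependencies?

lossless but not dependency-preserving

Lossless test: (DE)⁺ = {ABDE}, which contains all of one fragment — lossless.
Dependency preservation: the restricted closure of {BD} across the fragments never reaches {A}, so BD → A cannot be enforced without a join — not preserved.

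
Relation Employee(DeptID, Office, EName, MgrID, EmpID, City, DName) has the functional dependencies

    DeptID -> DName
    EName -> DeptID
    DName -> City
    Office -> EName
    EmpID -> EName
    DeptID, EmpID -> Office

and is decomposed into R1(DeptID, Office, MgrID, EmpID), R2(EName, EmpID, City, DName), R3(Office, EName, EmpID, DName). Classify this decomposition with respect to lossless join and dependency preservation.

lossless but not dependency-preserving

Lossless test (chase): Rows 2 and 3 agree on EName; apply EName→DeptID and equate their DeptID entries. Rows 2 and 3 agree on DName; apply DName→City and equate their City entries. Rows 1 and 3 agree on Office; apply Office→EName and equate their EName entries. Rows 2 and 3 agree on DeptID, EmpID; apply DeptID, EmpID→Office and equate their Office entries. Rows 1 and 2 agree on EName; apply EName→DeptID and equate their DeptID entries. Rows 1 and 2 agree on DeptID; apply DeptID→DName and equate their DName entries. Rows 1 and 2 agree on DName; apply DName→City and equate their City entries. Row 1 is now all distinguished symbols — the join is lossless.
Dependency preservation: the restricted closure of {DeptID} across the fragments never reaches {DName}, so DeptID → DName cannot be enforced without a join — not preserved.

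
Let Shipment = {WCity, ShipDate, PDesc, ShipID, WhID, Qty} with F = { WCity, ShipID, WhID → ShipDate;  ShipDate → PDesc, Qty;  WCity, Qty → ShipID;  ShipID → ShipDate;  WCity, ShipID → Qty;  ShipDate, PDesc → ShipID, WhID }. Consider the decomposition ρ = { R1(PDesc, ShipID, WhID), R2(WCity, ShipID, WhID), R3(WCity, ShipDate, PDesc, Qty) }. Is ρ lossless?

Chase test. Columns are WCity, ShipDate, PDesc, ShipID, WhID, Qty; row i has aⱼ where attribute j ∈ Ri, else bᵢⱼ.
Initial tableau (one row per fragment):
  row 1: b11 b12 a3 a4 a5 b16
  row 2: a1 b22 b23 a4 a5 b26
  row 3: a1 a2 a3 b34 b35 a6
Rows 1 and 2 agree on ShipID; apply ShipID→ShipDate and equate their ShipDate entries.
Rows 1 and 2 agree on ShipDate; apply ShipDate→PDesc, Qty and equate their PDesc, Qty entries.
No row becomes fully distinguished — the join is lossy.

No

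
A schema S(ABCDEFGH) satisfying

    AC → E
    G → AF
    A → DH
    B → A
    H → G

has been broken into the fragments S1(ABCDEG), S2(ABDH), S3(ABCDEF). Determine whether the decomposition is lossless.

Yes

Chase test. Columns are ABCDEFGH; row i has aⱼ where attribute j ∈ Si, else bᵢⱼ.
Initial tableau (one row per fragment):
  row 1: a1 a2 a3 a4 a5 b16 a7 b18
  row 2: a1 a2 b23 a4 b25 b26 b27 a8
  row 3: a1 a2 a3 a4 a5 a6 b37 b38
Rows 1 and 2 agree on A; apply A→DH and equate their DH entries.
Rows 1 and 3 agree on A; apply A→DH and equate their DH entries.
Rows 1 and 2 agree on H; apply H→G and equate their G entries.
Rows 1 and 3 agree on H; apply H→G and equate their G entries.
Rows 1 and 2 agree on G; apply G→AF and equate their AF entries.
Rows 1 and 3 agree on G; apply G→AF and equate their AF entries.
Row 1 is now all distinguished symbols — the join is lossless.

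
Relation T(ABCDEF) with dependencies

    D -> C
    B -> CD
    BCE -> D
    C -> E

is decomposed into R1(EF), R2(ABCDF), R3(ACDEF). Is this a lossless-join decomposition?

Yes

Chase test. Columns are ABCDEF; row i has aⱼ where attribute j ∈ Ri, else bᵢⱼ.
Initial tableau (one row per fragment):
  row 1: b11 b12 b13 b14 a5 a6
  row 2: a1 a2 a3 a4 b25 a6
  row 3: a1 b32 a3 a4 a5 a6
Rows 2 and 3 agree on C; apply C→E and equate their E entries.
Row 2 is now all distinguished symbols — the join is lossless.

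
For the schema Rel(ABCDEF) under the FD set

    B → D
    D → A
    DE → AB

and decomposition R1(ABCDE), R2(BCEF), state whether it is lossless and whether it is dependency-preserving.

Lossless test: (BCE)⁺ = {ABCDE}, which contains all of one fragment — lossless.
Dependency preservation: every FD's attributes lie within a single fragment, so each can be enforced locally — preserved.

lossless and dependency-preserving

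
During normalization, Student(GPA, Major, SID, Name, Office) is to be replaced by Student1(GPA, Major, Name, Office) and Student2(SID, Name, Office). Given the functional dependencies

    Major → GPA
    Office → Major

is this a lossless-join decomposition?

Yes

Common attributes: Student1 ∩ Student2 = {Name, Office}.
Closure of {Name, Office}: Office → Major applies, adding Major; Major → GPA applies, adding GPA. So (Name, Office)⁺ = {GPA, Major, Name, Office}.
This closure contains every attribute of Student1, so Student1 ∩ Student2 → Student1. The join is lossless.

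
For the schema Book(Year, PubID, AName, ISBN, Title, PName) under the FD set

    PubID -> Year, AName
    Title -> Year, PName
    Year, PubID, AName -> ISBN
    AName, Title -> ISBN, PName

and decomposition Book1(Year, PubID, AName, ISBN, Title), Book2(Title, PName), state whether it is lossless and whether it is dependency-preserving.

lossless and dependency-preserving

Lossless test: (Title)⁺ = {Year, Title, PName}, which contains all of one fragment — lossless.
Dependency preservation: Title → Year, PName; AName, Title → ISBN, PName are not contained in any single fragment, but the restricted closure of each left-hand side across the fragments still reaches the right-hand side; the remaining FDs each lie inside some fragment. All dependencies are preserved.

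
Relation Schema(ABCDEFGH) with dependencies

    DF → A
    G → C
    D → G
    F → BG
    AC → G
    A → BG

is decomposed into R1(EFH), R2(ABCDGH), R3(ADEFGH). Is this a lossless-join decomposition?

Yes

Chase test. Columns are ABCDEFGH; row i has aⱼ where attribute j ∈ Ri, else bᵢⱼ.
Initial tableau (one row per fragment):
  row 1: b11 b12 b13 b14 a5 a6 b17 a8
  row 2: a1 a2 a3 a4 b25 b26 a7 a8
  row 3: a1 b32 b33 a4 a5 a6 a7 a8
Rows 2 and 3 agree on G; apply G→C and equate their C entries.
Rows 1 and 3 agree on F; apply F→BG and equate their BG entries.
Rows 2 and 3 agree on A; apply A→BG and equate their BG entries.
Rows 1 and 2 agree on G; apply G→C and equate their C entries.
Row 3 is now all distinguished symbols — the join is lossless.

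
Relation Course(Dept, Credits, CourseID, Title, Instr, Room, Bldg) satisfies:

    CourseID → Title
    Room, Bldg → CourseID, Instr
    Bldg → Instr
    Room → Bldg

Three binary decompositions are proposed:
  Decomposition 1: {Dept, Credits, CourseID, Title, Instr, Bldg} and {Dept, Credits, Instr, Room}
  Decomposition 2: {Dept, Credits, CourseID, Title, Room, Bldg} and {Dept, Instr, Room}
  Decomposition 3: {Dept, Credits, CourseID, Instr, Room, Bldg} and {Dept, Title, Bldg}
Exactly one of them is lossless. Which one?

Decomposition 2

Decomposition 1: common = {Dept, Credits, Instr}, closure = {Dept, Credits, Instr} → lossy.
Decomposition 2: common = {Dept, Room}, closure = {Dept, CourseID, Title, Instr, Room, Bldg} → lossless.
Decomposition 3: common = {Dept, Bldg}, closure = {Dept, Instr, Bldg} → lossy.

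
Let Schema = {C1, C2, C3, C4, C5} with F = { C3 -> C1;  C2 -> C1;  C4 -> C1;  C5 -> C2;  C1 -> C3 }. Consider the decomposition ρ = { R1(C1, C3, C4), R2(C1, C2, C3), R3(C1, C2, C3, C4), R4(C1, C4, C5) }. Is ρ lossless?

Chase test. Columns are C1, C2, C3, C4, C5; row i has aⱼ where attribute j ∈ Ri, else bᵢⱼ.
Initial tableau (one row per fragment):
  row 1: a1 b12 a3 a4 b15
  row 2: a1 a2 a3 b24 b25
  row 3: a1 a2 a3 a4 b35
  row 4: a1 b42 b43 a4 a5
Rows 1 and 4 agree on C1; apply C1→C3 and equate their C3 entries.
No row becomes fully distinguished — the join is lossy.

No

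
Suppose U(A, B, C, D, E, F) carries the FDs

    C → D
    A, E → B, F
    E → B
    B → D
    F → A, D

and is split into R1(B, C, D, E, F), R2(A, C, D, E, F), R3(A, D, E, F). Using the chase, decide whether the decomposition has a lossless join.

Chase test. Columns are A, B, C, D, E, F; row i has aⱼ where attribute j ∈ Ri, else bᵢⱼ.
Initial tableau (one row per fragment):
  row 1: b11 a2 a3 a4 a5 a6
  row 2: a1 b22 a3 a4 a5 a6
  row 3: a1 b32 b33 a4 a5 a6
Rows 2 and 3 agree on A, E; apply A, E→B, F and equate their B, F entries.
Rows 1 and 2 agree on E; apply E→B and equate their B entries.
Rows 1 and 2 agree on F; apply F→A, D and equate their A, D entries.
Row 1 is now all distinguished symbols — the join is lossless.

Yes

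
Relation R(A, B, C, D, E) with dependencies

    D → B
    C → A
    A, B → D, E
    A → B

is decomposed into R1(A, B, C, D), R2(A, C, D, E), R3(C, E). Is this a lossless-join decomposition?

Chase test. Columns are A, B, C, D, E; row i has aⱼ where attribute j ∈ Ri, else bᵢⱼ.
Initial tableau (one row per fragment):
  row 1: a1 a2 a3 a4 b15
  row 2: a1 b22 a3 a4 a5
  row 3: b31 b32 a3 b34 a5
Rows 1 and 2 agree on D; apply D→B and equate their B entries.
Rows 1 and 3 agree on C; apply C→A and equate their A entries.
Rows 1 and 2 agree on A, B; apply A, B→D, E and equate their D, E entries.
Rows 1 and 3 agree on A; apply A→B and equate their B entries.
Rows 1 and 3 agree on A, B; apply A, B→D, E and equate their D, E entries.
Row 1 is now all distinguished symbols — the join is lossless.

Yes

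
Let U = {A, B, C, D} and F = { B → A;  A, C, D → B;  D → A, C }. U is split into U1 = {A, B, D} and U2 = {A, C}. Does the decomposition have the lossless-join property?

Common attributes: U1 ∩ U2 = {A}.
No dependency enlarges {A}, so (A)⁺ = {A}.
The closure contains neither all of U1 = {A, B, D} nor all of U2 = {A, C}, so the common attributes are not a superkey of either fragment. The join is lossy.

No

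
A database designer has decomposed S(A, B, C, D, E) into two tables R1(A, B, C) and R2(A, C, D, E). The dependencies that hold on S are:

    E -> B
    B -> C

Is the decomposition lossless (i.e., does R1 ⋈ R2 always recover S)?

No

Common attributes: R1 ∩ R2 = {A, C}.
No dependency enlarges {A, C}, so (A, C)⁺ = {A, C}.
The closure contains neither all of R1 = {A, B, C} nor all of R2 = {A, C, D, E}, so the common attributes are not a superkey of either fragment. The join is lossy.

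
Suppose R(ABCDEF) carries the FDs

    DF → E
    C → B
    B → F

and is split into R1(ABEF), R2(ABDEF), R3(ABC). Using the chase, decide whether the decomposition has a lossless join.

No

Chase test. Columns are ABCDEF; row i has aⱼ where attribute j ∈ Ri, else bᵢⱼ.
Initial tableau (one row per fragment):
  row 1: a1 a2 b13 b14 a5 a6
  row 2: a1 a2 b23 a4 a5 a6
  row 3: a1 a2 a3 b34 b35 b36
Rows 1 and 3 agree on B; apply B→F and equate their F entries.
No row becomes fully distinguished — the join is lossy.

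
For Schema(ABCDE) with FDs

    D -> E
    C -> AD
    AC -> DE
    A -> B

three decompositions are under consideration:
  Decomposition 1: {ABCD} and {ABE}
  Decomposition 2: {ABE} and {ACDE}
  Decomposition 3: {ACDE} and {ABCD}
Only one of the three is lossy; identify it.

Decomposition 1: common = {AB}, closure = {AB} → lossy.
Decomposition 2: common = {AE}, closure = {ABE} → lossless.
Decomposition 3: common = {ACD}, closure = {ABCDE} → lossless.

Decomposition 1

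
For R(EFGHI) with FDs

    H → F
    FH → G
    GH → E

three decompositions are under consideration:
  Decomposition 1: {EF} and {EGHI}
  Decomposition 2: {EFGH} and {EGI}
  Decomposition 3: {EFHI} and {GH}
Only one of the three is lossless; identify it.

Decomposition 3

Decomposition 1: common = {E}, closure = {E} → lossy.
Decomposition 2: common = {EG}, closure = {EG} → lossy.
Decomposition 3: common = {H}, closure = {EFGH} → lossless.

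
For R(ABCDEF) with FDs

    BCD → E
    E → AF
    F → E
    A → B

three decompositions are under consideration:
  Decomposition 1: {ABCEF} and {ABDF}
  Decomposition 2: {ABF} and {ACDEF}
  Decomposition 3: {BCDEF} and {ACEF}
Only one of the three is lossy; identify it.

Decomposition 1

Decomposition 1: common = {ABF}, closure = {ABEF} → lossy.
Decomposition 2: common = {AF}, closure = {ABEF} → lossless.
Decomposition 3: common = {CEF}, closure = {ABCEF} → lossless.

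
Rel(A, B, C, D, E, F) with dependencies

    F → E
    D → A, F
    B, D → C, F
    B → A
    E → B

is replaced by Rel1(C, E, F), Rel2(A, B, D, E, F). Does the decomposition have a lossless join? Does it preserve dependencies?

lossy and not dependency-preserving

Lossless test: (E, F)⁺ = {A, B, E, F}, which is a superkey of neither fragment — lossy.
Dependency preservation: the restricted closure of {B, D} across the fragments never reaches {C, F}, so B, D → C, F cannot be enforced without a join — not preserved.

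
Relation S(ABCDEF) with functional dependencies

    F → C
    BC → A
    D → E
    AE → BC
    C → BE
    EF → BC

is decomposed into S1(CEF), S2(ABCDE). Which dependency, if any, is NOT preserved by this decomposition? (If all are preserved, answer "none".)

F → C lies within S1.
BC → A lies within S2.
D → E lies within S2.
AE → BC lies within S2.
C → BE lies within S2.
EF → BC: restricted closure across fragments reaches BC.
Every dependency is enforceable on the fragments, so the decomposition is dependency-preserving.

none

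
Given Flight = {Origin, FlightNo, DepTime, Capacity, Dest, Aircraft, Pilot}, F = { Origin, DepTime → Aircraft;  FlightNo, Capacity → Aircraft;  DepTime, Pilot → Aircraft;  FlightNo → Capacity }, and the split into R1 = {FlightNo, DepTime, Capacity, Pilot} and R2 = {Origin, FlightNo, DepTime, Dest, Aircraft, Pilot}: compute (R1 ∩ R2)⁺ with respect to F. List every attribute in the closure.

FlightNo, DepTime, Capacity, Aircraft, Pilot

R1 ∩ R2 = {FlightNo, DepTime, Pilot}.
DepTime, Pilot → Aircraft applies, adding Aircraft
FlightNo → Capacity applies, adding Capacity
Closure: {FlightNo, DepTime, Capacity, Aircraft, Pilot}.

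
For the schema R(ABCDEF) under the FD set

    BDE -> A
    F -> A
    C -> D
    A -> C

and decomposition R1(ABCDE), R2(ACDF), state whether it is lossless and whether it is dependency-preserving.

Lossless test: (ACD)⁺ = {ACD}, which is a superkey of neither fragment — lossy.
Dependency preservation: every FD's attributes lie within a single fragment, so each can be enforced locally — preserved.

lossy but dependency-preserving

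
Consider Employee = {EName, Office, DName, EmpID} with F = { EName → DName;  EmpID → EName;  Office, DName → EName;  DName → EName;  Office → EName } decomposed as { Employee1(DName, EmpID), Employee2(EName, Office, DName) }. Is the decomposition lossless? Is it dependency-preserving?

Lossless test: (DName)⁺ = {EName, DName}, which is a superkey of neither fragment — lossy.
Dependency preservation: EmpID → EName is not contained in any single fragment, but the restricted closure of its left-hand side across the fragments still reaches the right-hand side; the remaining FDs each lie inside some fragment. All dependencies are preserved.

lossy but dependency-preserving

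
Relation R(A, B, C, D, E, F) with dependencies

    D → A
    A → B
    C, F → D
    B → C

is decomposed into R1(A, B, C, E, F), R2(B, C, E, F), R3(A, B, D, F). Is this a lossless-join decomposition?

Chase test. Columns are A, B, C, D, E, F; row i has aⱼ where attribute j ∈ Ri, else bᵢⱼ.
Initial tableau (one row per fragment):
  row 1: a1 a2 a3 b14 a5 a6
  row 2: b21 a2 a3 b24 a5 a6
  row 3: a1 a2 b33 a4 b35 a6
Rows 1 and 2 agree on C, F; apply C, F→D and equate their D entries.
Rows 1 and 3 agree on B; apply B→C and equate their C entries.
Rows 1 and 2 agree on D; apply D→A and equate their A entries.
Rows 1 and 3 agree on C, F; apply C, F→D and equate their D entries.
Row 1 is now all distinguished symbols — the join is lossless.

Yes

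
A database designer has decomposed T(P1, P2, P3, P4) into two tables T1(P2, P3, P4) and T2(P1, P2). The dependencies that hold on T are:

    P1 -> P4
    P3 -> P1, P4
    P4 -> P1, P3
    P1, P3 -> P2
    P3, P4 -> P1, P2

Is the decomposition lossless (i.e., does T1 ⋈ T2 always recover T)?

Common attributes: T1 ∩ T2 = {P2}.
No dependency enlarges {P2}, so (P2)⁺ = {P2}.
The closure contains neither all of T1 = {P2, P3, P4} nor all of T2 = {P1, P2}, so the common attributes are not a superkey of either fragment. The join is lossy.

No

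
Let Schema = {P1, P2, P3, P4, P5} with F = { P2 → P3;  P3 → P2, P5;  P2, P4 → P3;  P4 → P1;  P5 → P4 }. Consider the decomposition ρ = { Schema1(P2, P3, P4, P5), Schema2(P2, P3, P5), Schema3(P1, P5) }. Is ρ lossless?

Yes

Chase test. Columns are P1, P2, P3, P4, P5; row i has aⱼ where attribute j ∈ Schemai, else bᵢⱼ.
Initial tableau (one row per fragment):
  row 1: b11 a2 a3 a4 a5
  row 2: b21 a2 a3 b24 a5
  row 3: a1 b32 b33 b34 a5
Rows 1 and 2 agree on P5; apply P5→P4 and equate their P4 entries.
Rows 1 and 3 agree on P5; apply P5→P4 and equate their P4 entries.
Rows 1 and 2 agree on P4; apply P4→P1 and equate their P1 entries.
Rows 1 and 3 agree on P4; apply P4→P1 and equate their P1 entries.
Row 1 is now all distinguished symbols — the join is lossless.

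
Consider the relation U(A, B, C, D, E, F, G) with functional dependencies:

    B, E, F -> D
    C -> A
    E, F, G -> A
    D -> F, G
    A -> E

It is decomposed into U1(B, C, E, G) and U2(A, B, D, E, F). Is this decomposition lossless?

No

Common attributes: U1 ∩ U2 = {B, E}.
No dependency enlarges {B, E}, so (B, E)⁺ = {B, E}.
The closure contains neither all of U1 = {B, C, E, G} nor all of U2 = {A, B, D, E, F}, so the common attributes are not a superkey of either fragment. The join is lossy.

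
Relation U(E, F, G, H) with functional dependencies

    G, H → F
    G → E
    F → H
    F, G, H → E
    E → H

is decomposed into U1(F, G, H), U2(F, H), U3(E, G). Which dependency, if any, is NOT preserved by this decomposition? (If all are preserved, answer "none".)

Check E → H: no single fragment contains all of {E, H}, and the restricted closure of {E} across the fragments never reaches {H}.
G, H → F is preserved.
G → E is preserved.
F → H is preserved.
F, G, H → E is preserved.

E → H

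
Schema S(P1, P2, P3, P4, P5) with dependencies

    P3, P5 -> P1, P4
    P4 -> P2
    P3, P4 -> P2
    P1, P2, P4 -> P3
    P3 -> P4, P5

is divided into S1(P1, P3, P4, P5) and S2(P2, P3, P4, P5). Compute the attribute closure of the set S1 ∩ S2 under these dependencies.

P1, P2, P3, P4, P5

S1 ∩ S2 = {P3, P4, P5}.
P3, P5 → P1, P4 applies, adding P1
P4 → P2 applies, adding P2
Closure: {P1, P2, P3, P4, P5}.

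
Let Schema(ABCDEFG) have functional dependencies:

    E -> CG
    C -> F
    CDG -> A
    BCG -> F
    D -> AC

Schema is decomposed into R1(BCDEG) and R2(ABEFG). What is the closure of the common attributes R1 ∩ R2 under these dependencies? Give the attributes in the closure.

R1 ∩ R2 = {BEG}.
E → CG applies, adding C
C → F applies, adding F
Closure: {BCEFG}.

BCEFG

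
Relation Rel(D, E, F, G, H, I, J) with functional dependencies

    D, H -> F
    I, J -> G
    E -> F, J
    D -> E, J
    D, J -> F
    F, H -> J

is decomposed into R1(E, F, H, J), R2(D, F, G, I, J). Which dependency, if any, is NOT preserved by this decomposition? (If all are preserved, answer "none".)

D -> E, J

Check D → E, J: no single fragment contains all of {D, E, J}, and the restricted closure of {D} across the fragments never reaches {E, J}.
D, H → F is preserved.
I, J → G is preserved.
E → F, J is preserved.
D, J → F is preserved.
F, H → J is preserved.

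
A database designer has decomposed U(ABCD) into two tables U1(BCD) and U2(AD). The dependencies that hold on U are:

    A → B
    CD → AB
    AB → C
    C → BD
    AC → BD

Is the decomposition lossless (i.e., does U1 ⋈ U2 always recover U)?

Common attributes: U1 ∩ U2 = {D}.
No dependency enlarges {D}, so (D)⁺ = {D}.
The closure contains neither all of U1 = {BCD} nor all of U2 = {AD}, so the common attributes are not a superkey of either fragment. The join is lossy.

No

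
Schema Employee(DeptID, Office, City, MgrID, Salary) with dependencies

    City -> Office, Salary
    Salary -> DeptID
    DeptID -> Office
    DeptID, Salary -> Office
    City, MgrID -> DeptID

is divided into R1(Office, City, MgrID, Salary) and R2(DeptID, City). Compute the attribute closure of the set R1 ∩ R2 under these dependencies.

DeptID, Office, City, Salary

R1 ∩ R2 = {City}.
City → Office, Salary applies, adding Office, Salary
Salary → DeptID applies, adding DeptID
Closure: {DeptID, Office, City, Salary}.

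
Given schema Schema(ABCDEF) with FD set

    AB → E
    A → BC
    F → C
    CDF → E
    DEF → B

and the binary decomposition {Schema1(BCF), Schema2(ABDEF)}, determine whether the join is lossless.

Yes

Common attributes: Schema1 ∩ Schema2 = {BF}.
Closure of {BF}: F → C applies, adding C. So (BF)⁺ = {BCF}.
This closure contains every attribute of Schema1, so Schema1 ∩ Schema2 → Schema1. The join is lossless.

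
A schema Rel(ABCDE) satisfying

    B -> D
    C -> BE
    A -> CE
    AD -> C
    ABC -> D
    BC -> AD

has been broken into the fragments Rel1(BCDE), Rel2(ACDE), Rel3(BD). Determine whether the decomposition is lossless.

Yes

Chase test. Columns are ABCDE; row i has aⱼ where attribute j ∈ Reli, else bᵢⱼ.
Initial tableau (one row per fragment):
  row 1: b11 a2 a3 a4 a5
  row 2: a1 b22 a3 a4 a5
  row 3: b31 a2 b33 a4 b35
Rows 1 and 2 agree on C; apply C→BE and equate their BE entries.
Rows 1 and 2 agree on BC; apply BC→AD and equate their AD entries.
Row 1 is now all distinguished symbols — the join is lossless.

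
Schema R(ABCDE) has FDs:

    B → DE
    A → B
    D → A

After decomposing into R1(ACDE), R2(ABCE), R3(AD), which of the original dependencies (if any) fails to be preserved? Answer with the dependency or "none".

none

B → DE: restricted closure across fragments reaches DE.
A → B lies within R2.
D → A lies within R1.
Every dependency is enforceable on the fragments, so the decomposition is dependency-preserving.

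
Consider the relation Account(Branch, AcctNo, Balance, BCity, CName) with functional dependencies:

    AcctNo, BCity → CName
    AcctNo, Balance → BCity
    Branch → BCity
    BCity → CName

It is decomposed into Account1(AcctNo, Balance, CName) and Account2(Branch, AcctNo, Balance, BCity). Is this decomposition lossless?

Common attributes: Account1 ∩ Account2 = {AcctNo, Balance}.
Closure of {AcctNo, Balance}: AcctNo, Balance → BCity applies, adding BCity; BCity → CName applies, adding CName. So (AcctNo, Balance)⁺ = {AcctNo, Balance, BCity, CName}.
This closure contains every attribute of Account1, so Account1 ∩ Account2 → Account1. The join is lossless.

Yes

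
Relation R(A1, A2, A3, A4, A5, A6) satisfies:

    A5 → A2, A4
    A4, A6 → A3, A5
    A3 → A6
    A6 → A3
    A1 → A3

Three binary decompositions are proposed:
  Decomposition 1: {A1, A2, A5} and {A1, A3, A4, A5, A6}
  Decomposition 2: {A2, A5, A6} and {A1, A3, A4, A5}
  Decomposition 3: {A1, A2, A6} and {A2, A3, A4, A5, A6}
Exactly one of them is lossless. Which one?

Decomposition 1: common = {A1, A5}, closure = {A1, A2, A3, A4, A5, A6} → lossless.
Decomposition 2: common = {A5}, closure = {A2, A4, A5} → lossy.
Decomposition 3: common = {A2, A6}, closure = {A2, A3, A6} → lossy.

Decomposition 1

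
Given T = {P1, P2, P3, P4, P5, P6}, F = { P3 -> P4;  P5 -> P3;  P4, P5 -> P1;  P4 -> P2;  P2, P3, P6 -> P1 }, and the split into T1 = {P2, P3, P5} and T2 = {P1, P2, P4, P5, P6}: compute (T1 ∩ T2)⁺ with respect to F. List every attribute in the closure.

T1 ∩ T2 = {P2, P5}.
P5 → P3 applies, adding P3
P3 → P4 applies, adding P4
P4, P5 → P1 applies, adding P1
Closure: {P1, P2, P3, P4, P5}.

P1, P2, P3, P4, P5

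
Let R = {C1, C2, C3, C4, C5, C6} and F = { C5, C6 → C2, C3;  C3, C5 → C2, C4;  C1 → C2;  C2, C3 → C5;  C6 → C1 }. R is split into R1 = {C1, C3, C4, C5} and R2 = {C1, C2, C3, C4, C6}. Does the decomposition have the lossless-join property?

Common attributes: R1 ∩ R2 = {C1, C3, C4}.
Closure of {C1, C3, C4}: C1 → C2 applies, adding C2; C2, C3 → C5 applies, adding C5. So (C1, C3, C4)⁺ = {C1, C2, C3, C4, C5}.
This closure contains every attribute of R1, so R1 ∩ R2 → R1. The join is lossless.

Yes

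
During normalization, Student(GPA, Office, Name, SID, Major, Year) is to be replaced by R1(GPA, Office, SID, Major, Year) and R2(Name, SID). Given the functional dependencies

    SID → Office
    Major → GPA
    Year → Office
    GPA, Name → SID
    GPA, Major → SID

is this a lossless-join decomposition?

Common attributes: R1 ∩ R2 = {SID}.
Closure of {SID}: SID → Office applies, adding Office. So (SID)⁺ = {Office, SID}.
The closure contains neither all of R1 = {GPA, Office, SID, Major, Year} nor all of R2 = {Name, SID}, so the common attributes are not a superkey of either fragment. The join is lossy.

No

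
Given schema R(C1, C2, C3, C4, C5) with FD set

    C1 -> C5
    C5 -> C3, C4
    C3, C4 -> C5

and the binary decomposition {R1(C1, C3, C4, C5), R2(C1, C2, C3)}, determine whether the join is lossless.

Yes

Common attributes: R1 ∩ R2 = {C1, C3}.
Closure of {C1, C3}: C1 → C5 applies, adding C5; C5 → C3, C4 applies, adding C4. So (C1, C3)⁺ = {C1, C3, C4, C5}.
This closure contains every attribute of R1, so R1 ∩ R2 → R1. The join is lossless.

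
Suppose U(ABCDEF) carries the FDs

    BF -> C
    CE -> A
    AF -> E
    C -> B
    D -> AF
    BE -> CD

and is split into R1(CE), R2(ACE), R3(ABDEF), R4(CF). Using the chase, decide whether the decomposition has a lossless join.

No

Chase test. Columns are ABCDEF; row i has aⱼ where attribute j ∈ Ri, else bᵢⱼ.
Initial tableau (one row per fragment):
  row 1: b11 b12 a3 b14 a5 b16
  row 2: a1 b22 a3 b24 a5 b26
  row 3: a1 a2 b33 a4 a5 a6
  row 4: b41 b42 a3 b44 b45 a6
Rows 1 and 2 agree on CE; apply CE→A and equate their A entries.
Rows 1 and 2 agree on C; apply C→B and equate their B entries.
Rows 1 and 4 agree on C; apply C→B and equate their B entries.
Rows 1 and 2 agree on BE; apply BE→CD and equate their CD entries.
Rows 1 and 2 agree on D; apply D→AF and equate their AF entries.
No row becomes fully distinguished — the join is lossy.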